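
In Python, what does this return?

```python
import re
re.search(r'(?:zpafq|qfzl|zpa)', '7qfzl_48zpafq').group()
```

`re.search` scans for the first position where the pattern succeeds.
The match spans [1:5] → 'qfzl'.

'qfzl'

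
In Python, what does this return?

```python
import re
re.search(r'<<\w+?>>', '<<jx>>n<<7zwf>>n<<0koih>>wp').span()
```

(0, 6)

Unlike `match`, `search` isn't anchored — it looks for the pattern anywhere in the string.
The match spans [0:6] → '<<jx>>'.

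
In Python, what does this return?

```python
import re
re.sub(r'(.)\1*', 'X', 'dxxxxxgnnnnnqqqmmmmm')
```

`\1` has to match the exact text group 1 already captured.
`sub` substitutes 'X' at each match site.

'XXXXXX'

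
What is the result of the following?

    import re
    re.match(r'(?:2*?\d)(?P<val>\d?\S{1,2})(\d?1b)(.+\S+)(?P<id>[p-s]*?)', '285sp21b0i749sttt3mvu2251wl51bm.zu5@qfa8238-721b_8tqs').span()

`re.match` won't scan ahead — the pattern has to work from the very first character.
The match spans [0:53] → '285sp21b0i749sttt3mvu2251wl51bm.zu5@qfa8238-721b_8tqs'.

(0, 53)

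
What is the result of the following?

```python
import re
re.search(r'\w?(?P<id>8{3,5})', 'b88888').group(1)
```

The pattern matches optionally a word character; then 3 to 5 of a literal '8' (captured as 'id').
`re.search` tries every starting position until one works.
The match spans [0:6] → 'b88888'.
Captured: group 1 = '88888'.

'88888'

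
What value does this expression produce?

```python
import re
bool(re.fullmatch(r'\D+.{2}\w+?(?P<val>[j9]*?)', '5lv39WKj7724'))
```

`re.fullmatch` requires the pattern to consume the entire string.
Here the pattern can't cover the whole string, so the call returns None, and `bool(None)` is False.

False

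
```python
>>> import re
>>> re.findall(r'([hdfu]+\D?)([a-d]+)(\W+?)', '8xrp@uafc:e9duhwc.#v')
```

[('f', 'c', ':'), ('duhw', 'c', '.')]

This matches one or more of one of [hdfu], then optionally a non-digit (captured); then one or more of a character in [a-d] (captured); then one or more of a non-word character (lazy) (captured).
Lazy quantifiers expand one character at a time until the remainder of the pattern can match.
Walking the string: at [7:10] match 'fc:', groups = ('f', 'c', ':'); at [12:18] match 'duhwc.', groups = ('duhw', 'c', '.').
Multiple groups make `findall` return tuples — one 3-tuple for each match.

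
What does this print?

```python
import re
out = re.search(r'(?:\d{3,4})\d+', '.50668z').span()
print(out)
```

(1, 6)

The match spans [1:6] → '50668'.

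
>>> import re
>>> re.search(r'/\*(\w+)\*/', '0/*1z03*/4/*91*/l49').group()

The match spans [1:9] → '/*1z03*/'.

'/*1z03*/'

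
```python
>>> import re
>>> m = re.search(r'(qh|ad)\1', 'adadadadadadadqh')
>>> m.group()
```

'adad'

A backreference is literal: `\1` must see the identical characters the first group matched.
Unlike `match`, `search` isn't anchored — it looks for the pattern anywhere in the string.
The match spans [0:4] → 'adad'.
Captured: group 1 = 'ad'.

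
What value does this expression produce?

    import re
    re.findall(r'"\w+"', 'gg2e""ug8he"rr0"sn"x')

['"ug8he"', '"sn"']

Since nothing is captured, `findall` lists the 2 matched substrings directly.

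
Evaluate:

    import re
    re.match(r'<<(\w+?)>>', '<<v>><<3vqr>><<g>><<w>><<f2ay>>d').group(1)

With `match`, the pattern is implicitly anchored at the beginning.
The match spans [0:5] → '<<v>>'.
Captured: group 1 = 'v'.

'v'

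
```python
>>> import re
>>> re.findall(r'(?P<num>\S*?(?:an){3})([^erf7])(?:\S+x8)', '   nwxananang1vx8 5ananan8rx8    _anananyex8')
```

[('nwxananan', 'g'), ('5ananan', '8'), ('_ananan', 'y')]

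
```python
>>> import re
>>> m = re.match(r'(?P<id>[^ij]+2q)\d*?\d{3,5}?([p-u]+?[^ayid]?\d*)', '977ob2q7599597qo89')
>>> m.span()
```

(0, 18)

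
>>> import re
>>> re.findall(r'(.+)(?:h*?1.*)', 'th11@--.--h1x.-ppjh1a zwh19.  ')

['th11@--.--h1x.-ppjh1a zwh']

Pattern: one or more of any character (captured); then zero or more of the literal 'h' (lazy), then the literal '1', then zero or more of any character (non-capturing group).
Scanning left to right: at [0:30] match 'th11@--.--h1x.-ppjh1a zwh19.  ', group 1 = 'th11@--.--h1x.-ppjh1a zwh'.
One capturing group, so `findall` returns just the captured substring from the one match — 1 in all.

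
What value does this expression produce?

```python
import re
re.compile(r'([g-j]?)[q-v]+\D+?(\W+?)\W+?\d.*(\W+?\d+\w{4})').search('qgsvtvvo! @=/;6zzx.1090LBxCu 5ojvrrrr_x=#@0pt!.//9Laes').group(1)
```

''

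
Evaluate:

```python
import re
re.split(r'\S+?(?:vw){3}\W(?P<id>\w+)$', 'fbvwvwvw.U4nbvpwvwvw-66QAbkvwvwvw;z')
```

['', 'z', '']

The pattern matches one or more of a non-whitespace character (lazy), then the literal 'vw' repeated 3 times, then a non-word character; then one or more of a word character (captured as 'id'); then anchored at the end.
The group in the pattern means `split` returns the separators' captures alongside the pieces.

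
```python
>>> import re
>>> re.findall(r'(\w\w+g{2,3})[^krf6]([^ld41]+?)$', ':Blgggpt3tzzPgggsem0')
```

[('Blgggpt3tzzPggg', 'em0')]

This matches a word character, then one or more of a word character, then 2 to 3 of a literal 'g' (captured); then any character except [krf6]; then one or more of any character except [ld41] (lazy) (captured); then anchored at the end.
Matches: at [1:20] match 'Blgggpt3tzzPgggsem0', groups = ('Blgggpt3tzzPggg', 'em0').
`findall` packs the 2 group values into a tuple for every match.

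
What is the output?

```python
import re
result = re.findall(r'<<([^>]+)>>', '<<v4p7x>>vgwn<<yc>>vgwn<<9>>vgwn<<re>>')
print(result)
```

`findall` collects group 1 from each match (4 total).

['v4p7x', 'yc', '9', 're']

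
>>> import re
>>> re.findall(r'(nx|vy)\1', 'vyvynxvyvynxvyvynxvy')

['vy', 'vy', 'vy']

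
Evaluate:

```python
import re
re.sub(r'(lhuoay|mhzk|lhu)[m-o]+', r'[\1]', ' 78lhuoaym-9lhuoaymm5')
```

' 78[lhuoay]-9[lhuoay]5'

The regex engine tests alternatives in the order written; an earlier branch that matches wins even if a later one would match more.
Matches: at [3:10] → 'lhuoaym'; at [12:20] → 'lhuoaymm'.
The replacement refers to a captured group, so each match is rewritten using its own captured text.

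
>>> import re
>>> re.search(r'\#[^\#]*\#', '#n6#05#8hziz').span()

The match spans [0:4] → '#n6#'.

(0, 4)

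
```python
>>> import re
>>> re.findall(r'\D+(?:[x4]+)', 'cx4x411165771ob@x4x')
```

['cx4x4', 'ob@x4x']

Since nothing is captured, `findall` lists the 2 matched substrings directly.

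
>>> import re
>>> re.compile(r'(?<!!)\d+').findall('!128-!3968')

['28', '968']

A negative assertion filters positions out without eating any characters.
Matches: at [2:4] → '28'; at [7:10] → '968'.
With no groups in the pattern, `findall` gives back each whole match — 2 here.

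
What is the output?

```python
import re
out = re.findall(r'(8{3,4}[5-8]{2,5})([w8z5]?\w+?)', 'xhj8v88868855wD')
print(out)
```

The pattern matches 3 to 4 of the literal '8', then 2 to 5 of a character in [5-8] (captured); then optionally one of [w8z5], then one or more of a word character (lazy) (captured).
Walking the string: at [5:15] match '88868855wD', groups = ('88868855', 'wD').
With 2 capturing groups, `findall` returns a 2-tuple per match.

[('88868855', 'wD')]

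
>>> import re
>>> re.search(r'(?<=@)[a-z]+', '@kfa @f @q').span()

Because the assertion is zero-width, the text it checks is not consumed and won't appear in the result.
The match spans [1:4] → 'kfa'.

(1, 4)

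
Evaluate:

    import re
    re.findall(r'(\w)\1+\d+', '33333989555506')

A backreference is literal: `\1` must see the identical characters the first group matched.
Scanning left to right: at [0:14] match '33333989555506', group 1 = '3'.
With a single group, `findall` returns only what that group captured — 1 item.

['3']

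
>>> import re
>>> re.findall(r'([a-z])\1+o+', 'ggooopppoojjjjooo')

A backreference is literal: `\1` must see the identical characters the first group matched.
Walking the string: at [0:5] match 'ggooo', group 1 = 'g'; at [5:10] match 'pppoo', group 1 = 'p'; at [10:17] match 'jjjjooo', group 1 = 'j'.
With a single group, `findall` returns only what that group captured — 3 items.

['g', 'p', 'j']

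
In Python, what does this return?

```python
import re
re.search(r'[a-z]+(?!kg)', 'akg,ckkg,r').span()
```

(0, 3)

Because the assertion is negative and zero-width, positions next to the forbidden text are skipped.
The match spans [0:3] → 'akg'.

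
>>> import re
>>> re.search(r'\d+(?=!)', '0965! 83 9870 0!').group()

The positive lookaround only admits positions where the adjacent text matches; those characters stay outside the span.
`re.search` scans for the first position where the pattern succeeds.
The match spans [0:4] → '0965'.

'0965'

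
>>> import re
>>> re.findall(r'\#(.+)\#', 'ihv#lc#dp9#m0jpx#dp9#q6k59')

['lc#dp9#m0jpx#dp9']

Matches: at [3:21] match '#lc#dp9#m0jpx#dp9#', group 1 = 'lc#dp9#m0jpx#dp9'.
With a single group, `findall` returns only what that group captured — 1 item.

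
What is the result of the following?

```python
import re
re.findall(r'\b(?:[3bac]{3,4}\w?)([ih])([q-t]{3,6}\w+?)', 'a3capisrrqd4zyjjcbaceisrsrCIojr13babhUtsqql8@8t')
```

A `+?`/`*?`/`{m,n}?` starts at its minimum and grows only as far as needed for what follows to match.
2 groups means the one result is a tuple of 2 captured strings — 1 here.

[('i', 'srrqd')]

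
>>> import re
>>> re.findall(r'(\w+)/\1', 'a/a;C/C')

A backreference is literal: `\1` must see the identical characters the first group matched.
Scanning left to right: at [0:3] match 'a/a', group 1 = 'a'; at [4:7] match 'C/C', group 1 = 'C'.
With a single group, `findall` returns only what that group captured — 2 items.

['a', 'C']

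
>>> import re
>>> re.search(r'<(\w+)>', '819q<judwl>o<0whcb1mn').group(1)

'judwl'

The match spans [4:11] → '<judwl>'.
Captured: group 1 = 'judwl'.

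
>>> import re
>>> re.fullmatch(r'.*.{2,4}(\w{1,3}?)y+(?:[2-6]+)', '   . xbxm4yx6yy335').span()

(0, 18)

Pattern: zero or more of any character; then 2 to 4 of any character; then 1 to 3 of a word character (lazy) (captured); then one or more of a literal 'y'; then one or more of a character in [2-6] (non-capturing group).
`fullmatch` succeeds only if the pattern covers the string from start to end.
The match spans [0:18] → '   . xbxm4yx6yy335'.
Captured: group 1 = 'y'.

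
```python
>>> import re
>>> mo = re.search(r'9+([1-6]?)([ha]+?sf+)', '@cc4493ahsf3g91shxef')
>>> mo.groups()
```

('3', 'ahsf')

The match spans [5:11] → '93ahsf'.
Captured: group 1 = '3', group 2 = 'ahsf'.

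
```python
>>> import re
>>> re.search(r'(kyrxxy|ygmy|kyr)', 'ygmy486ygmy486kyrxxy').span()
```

(0, 4)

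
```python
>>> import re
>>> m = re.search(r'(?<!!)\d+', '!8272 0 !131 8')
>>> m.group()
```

'272'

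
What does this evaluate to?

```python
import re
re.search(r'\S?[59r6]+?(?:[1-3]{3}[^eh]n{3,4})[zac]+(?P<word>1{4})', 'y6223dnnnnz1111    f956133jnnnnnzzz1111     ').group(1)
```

'1111'

The pattern matches optionally a non-whitespace character, then one or more of one of [59r6] (lazy); then exactly 3 of a character in [1-3], then any character except [eh], then 3 to 4 of the literal 'n' (non-capturing group); then one or more of one of [zac]; then exactly 4 of a literal '1' (captured as 'word').
`search` walks the string left to right and returns the first match it finds.
The match spans [0:15] → 'y6223dnnnnz1111'.
Captured: group 1 = '1111'.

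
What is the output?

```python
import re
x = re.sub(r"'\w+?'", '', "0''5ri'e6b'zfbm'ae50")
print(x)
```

0'e6bae50

`sub` substitutes '' at each match site.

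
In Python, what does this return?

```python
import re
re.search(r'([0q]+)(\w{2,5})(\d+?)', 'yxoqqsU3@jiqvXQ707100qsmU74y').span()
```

(3, 8)

This matches one or more of one of [0q] (captured); then 2 to 5 of a word character (captured); then one or more of a digit (lazy) (captured).
`search` walks the string left to right and returns the first match it finds.
The match spans [3:8] → 'qqsU3'.
Captured: group 1 = 'qq', group 2 = 'sU', group 3 = '3'.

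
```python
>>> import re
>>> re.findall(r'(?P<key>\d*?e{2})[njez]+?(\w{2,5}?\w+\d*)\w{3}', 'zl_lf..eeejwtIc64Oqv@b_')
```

[('ee', 'jwtIc64')]

Pattern: zero or more of a digit (lazy), then exactly 2 of a literal 'e' (captured as 'key'); then one or more of one of [njez] (lazy); then 2 to 5 of a word character (lazy), then one or more of a word character, then zero or more of a digit (captured); then exactly 3 of a word character.
Because the quantifier is non-greedy, it stops expanding at the earliest point where the rest of the pattern can succeed.
Matches: at [7:20] match 'eeejwtIc64Oqv', groups = ('ee', 'jwtIc64').
2 groups means the one result is a tuple of 2 captured strings — 1 here.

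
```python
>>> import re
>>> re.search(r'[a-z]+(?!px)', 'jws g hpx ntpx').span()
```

(0, 3)

The negative lookahead/lookbehind blocks any match where the forbidden context is present.
`search` walks the string left to right and returns the first match it finds.
The match spans [0:3] → 'jws'.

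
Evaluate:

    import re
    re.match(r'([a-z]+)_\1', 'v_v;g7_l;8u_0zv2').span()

(0, 3)

The backreference `\1` re-matches whatever the first group consumed, character for character.
`re.match` only tries the pattern at the start of the string.
The match spans [0:3] → 'v_v'.
Captured: group 1 = 'v'.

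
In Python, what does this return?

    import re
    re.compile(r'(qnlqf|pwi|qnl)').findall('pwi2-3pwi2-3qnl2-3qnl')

['pwi', 'pwi', 'qnl', 'qnl']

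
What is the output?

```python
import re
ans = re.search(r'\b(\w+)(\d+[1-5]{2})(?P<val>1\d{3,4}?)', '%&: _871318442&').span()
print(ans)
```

This matches a word boundary (`\b`, zero-width); then one or more of a word character (captured); then one or more of a digit, then exactly 2 of a character in [1-5] (captured); then a literal '1', then 3 to 4 of a digit (lazy) (captured as 'val').
The `?` after the quantifier makes it lazy — it takes as little as possible before letting the rest of the pattern try.
`re.search` tries every starting position until one works.
The match spans [4:13] → '_87131844'.
Captured: group 1 = '_8', group 2 = '713', group 3 = '1844'.

(4, 13)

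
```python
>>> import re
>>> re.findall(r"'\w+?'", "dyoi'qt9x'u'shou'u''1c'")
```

["'qt9x'", "'shou'", "'1c'"]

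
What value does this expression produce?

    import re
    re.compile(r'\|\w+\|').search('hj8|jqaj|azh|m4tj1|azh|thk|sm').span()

(3, 9)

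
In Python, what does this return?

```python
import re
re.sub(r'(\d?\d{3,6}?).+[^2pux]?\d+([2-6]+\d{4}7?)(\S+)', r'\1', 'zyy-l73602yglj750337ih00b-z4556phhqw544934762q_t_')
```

Because the quantifier is non-greedy, it stops expanding at the earliest point where the rest of the pattern can succeed.
The replacement refers to a captured group, so each match is rewritten using its own captured text.

'zyy-l7360'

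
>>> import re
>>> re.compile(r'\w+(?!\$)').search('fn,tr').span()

`(?!…)`/`(?<!…)` only lets a position through if the neighbouring text does NOT match; no characters are consumed.
`search` walks the string left to right and returns the first match it finds.
The match spans [0:2] → 'fn'.

(0, 2)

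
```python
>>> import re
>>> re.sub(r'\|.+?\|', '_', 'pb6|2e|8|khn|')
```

'pb6_8_'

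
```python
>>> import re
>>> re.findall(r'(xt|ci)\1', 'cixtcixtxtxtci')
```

['xt']

After group 1 captures some text, `\1` only succeeds where that same text appears again.
Because there's exactly one group, `findall` drops the full match and keeps group 1 from the one hit.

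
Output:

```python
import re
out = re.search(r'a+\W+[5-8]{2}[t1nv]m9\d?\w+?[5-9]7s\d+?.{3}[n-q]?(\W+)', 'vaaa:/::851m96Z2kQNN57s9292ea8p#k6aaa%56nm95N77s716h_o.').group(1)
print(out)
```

#

The match spans [1:32] → 'aaa:/::851m96Z2kQNN57s9292ea8p#'.
Captured: group 1 = '#'.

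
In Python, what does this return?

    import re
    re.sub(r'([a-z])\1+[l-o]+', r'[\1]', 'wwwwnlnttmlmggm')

'[w][t][g]'

`\1` is not a pattern — it's the concrete string captured by group 1, re-applied verbatim.
Matches: at [0:7] → 'wwwwnln'; at [7:12] → 'ttmlm'; at [12:15] → 'ggm'.
The replacement refers to a captured group, so each match is rewritten using its own captured text.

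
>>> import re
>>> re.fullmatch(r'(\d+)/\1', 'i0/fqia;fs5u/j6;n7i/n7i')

None

A backreference is literal: `\1` must see the identical characters the first group matched.
`re.fullmatch` requires the pattern to consume the entire string.
Here the string isn't matched end-to-end, so the call returns None.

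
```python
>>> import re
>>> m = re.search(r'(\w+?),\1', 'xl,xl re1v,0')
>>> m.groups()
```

('xl',)

`\1` has to match the exact text group 1 already captured.
`re.search` scans for the first position where the pattern succeeds.
The match spans [0:5] → 'xl,xl'.
Captured: group 1 = 'xl'.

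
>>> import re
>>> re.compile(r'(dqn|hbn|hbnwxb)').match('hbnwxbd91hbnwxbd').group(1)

'hbn'

Alternation tries branches left to right and keeps the first one that lets the overall match succeed at that position.
`re.match` won't scan ahead — the pattern has to work from the very first character.
The match spans [0:3] → 'hbn'.
Captured: group 1 = 'hbn'.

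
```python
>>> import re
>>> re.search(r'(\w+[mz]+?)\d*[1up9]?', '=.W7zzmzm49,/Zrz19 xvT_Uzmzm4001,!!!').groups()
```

This matches one or more of a word character, then one or more of one of [mz] (lazy) (captured); then zero or more of a digit, then optionally one of [1up9].
`re.search` tries every starting position until one works.
The match spans [2:11] → 'W7zzmzm49'.
Captured: group 1 = 'W7zzmzm'.

('W7zzmzm',)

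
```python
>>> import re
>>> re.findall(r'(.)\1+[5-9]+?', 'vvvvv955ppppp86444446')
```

['v', 'p', '4']

`\1` has to match the exact text group 1 already captured.
Matches: at [0:6] match 'vvvvv9', group 1 = 'v'; at [8:14] match 'ppppp8', group 1 = 'p'; at [15:21] match '444446', group 1 = '4'.
`findall` collects group 1 from each match (3 total).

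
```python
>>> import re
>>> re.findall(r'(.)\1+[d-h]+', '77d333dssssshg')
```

`\1` is not a pattern — it's the concrete string captured by group 1, re-applied verbatim.
With a single group, `findall` returns only what that group captured — 3 items.

['7', '3', 's']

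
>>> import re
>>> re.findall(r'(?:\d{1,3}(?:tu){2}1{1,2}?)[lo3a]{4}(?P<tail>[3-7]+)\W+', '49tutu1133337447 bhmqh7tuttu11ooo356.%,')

This matches 1 to 3 of a digit, then the literal 'tu' repeated 2 times, then 1 to 2 of the literal '1' (lazy) (non-capturing group); then exactly 4 of one of [lo3a]; then one or more of a character in [3-7] (captured as 'tail'); then one or more of a non-word character.
Scanning left to right: at [0:17] match '49tutu1133337447 ', group 1 = '7447'.
With a single group, `findall` returns only what that group captured — 1 item.

['7447']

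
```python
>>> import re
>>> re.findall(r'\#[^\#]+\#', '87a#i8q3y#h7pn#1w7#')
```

With no groups in the pattern, `findall` gives back each whole match — 2 here.

['#i8q3y#', '#1w7#']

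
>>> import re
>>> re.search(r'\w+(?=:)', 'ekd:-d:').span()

The `(?=…)`/`(?<=…)` assertion just peeks at neighbouring text; it doesn't advance the match position.
`re.search` tries every starting position until one works.
The match spans [0:3] → 'ekd'.

(0, 3)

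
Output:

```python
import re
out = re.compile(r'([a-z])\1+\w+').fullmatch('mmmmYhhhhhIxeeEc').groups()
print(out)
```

The match spans [0:16] → 'mmmmYhhhhhIxeeEc'.
Captured: group 1 = 'm'.

('m',)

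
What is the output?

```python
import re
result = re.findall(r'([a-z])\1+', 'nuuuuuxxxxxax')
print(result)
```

A backreference is literal: `\1` must see the identical characters the first group matched.
Matches: at [1:6] match 'uuuuu', group 1 = 'u'; at [6:11] match 'xxxxx', group 1 = 'x'.
`findall` collects group 1 from each match (2 total).

['u', 'x']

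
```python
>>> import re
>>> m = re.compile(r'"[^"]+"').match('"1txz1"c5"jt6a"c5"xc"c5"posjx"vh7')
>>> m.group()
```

`re.match` only tries the pattern at the start of the string.
The match spans [0:7] → '"1txz1"'.

'"1txz1"'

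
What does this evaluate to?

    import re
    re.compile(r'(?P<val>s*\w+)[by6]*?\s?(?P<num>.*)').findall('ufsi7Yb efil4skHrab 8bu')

[('ufsi7Yb', 'efil4skHrab 8bu')]

This matches zero or more of the literal 's', then one or more of a word character (captured as 'val'); then zero or more of one of [by6] (lazy), then optionally whitespace; then zero or more of any character (captured as 'num').
Scanning left to right: at [0:23] match 'ufsi7Yb efil4skHrab 8bu', groups = ('ufsi7Yb', 'efil4skHrab 8bu').
2 groups means the one result is a tuple of 2 captured strings — 1 here.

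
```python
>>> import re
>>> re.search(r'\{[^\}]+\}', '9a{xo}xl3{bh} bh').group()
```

The match spans [2:6] → '{xo}'.

'{xo}'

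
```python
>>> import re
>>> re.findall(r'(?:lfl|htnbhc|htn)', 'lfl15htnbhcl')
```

Alternation tries branches left to right and keeps the first one that lets the overall match succeed at that position.
With no groups in the pattern, `findall` gives back each whole match — 2 here.

['lfl', 'htnbhc']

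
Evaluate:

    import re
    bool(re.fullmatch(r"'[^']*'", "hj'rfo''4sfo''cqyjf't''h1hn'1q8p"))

False

`re.fullmatch` requires the pattern to consume the entire string.
Here there's no way to consume every character, so the call returns None, and `bool(None)` is False.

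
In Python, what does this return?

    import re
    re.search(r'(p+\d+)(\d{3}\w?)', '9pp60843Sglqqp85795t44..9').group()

'pp60843S'

Pattern: one or more of the literal 'p', then one or more of a digit (captured); then exactly 3 of a digit, then optionally a word character (captured).
The match spans [1:9] → 'pp60843S'.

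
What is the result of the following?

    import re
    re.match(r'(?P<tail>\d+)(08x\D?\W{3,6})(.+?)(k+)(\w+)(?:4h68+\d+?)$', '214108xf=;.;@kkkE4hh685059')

None

Pattern: one or more of a digit (captured as 'tail'); then the literal '08x', then optionally a non-digit, then 3 to 6 of a non-word character (captured); then one or more of any character (lazy) (captured); then one or more of a literal 'k' (captured); then one or more of a word character (captured); then the literal '4h6', then one or more of the literal '8', then one or more of a digit (lazy) (non-capturing group); then anchored at the end.
`match` is anchored at position 0; if the pattern doesn't fit there, it returns None.
Here the string doesn't start with a match, so the call returns None.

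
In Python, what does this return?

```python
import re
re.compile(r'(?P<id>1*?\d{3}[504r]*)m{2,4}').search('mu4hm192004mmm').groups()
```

The pattern matches zero or more of a literal '1' (lazy), then exactly 3 of a digit, then zero or more of one of [504r] (captured as 'id'); then 2 to 4 of a literal 'm'.
`re.search` scans for the first position where the pattern succeeds.
The match spans [5:14] → '192004mmm'.
Captured: group 1 = '192004'.

('192004',)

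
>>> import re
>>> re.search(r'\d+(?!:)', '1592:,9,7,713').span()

(0, 3)

The negative lookaround is zero-width — it rules out positions where the adjacent text would match, without consuming anything.
The match spans [0:3] → '159'.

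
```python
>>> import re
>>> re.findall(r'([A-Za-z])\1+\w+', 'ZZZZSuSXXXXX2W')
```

['Z']

After group 1 captures some text, `\1` only succeeds where that same text appears again.
Because there's exactly one group, `findall` drops the full match and keeps group 1 from the one hit.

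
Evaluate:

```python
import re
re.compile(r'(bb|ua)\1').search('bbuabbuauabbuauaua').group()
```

'uaua'

`\1` is not a pattern — it's the concrete string captured by group 1, re-applied verbatim.
`re.search` scans for the first position where the pattern succeeds.
The match spans [6:10] → 'uaua'.
Captured: group 1 = 'ua'.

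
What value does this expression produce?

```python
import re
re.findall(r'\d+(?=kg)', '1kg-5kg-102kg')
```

The positive lookaround only admits positions where the adjacent text matches; those characters stay outside the span.
Scanning left to right: at [0:1] → '1'; at [4:5] → '5'; at [8:11] → '102'.
Since nothing is captured, `findall` lists the 3 matched substrings directly.

['1', '5', '102']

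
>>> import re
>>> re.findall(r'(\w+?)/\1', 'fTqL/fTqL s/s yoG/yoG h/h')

`\1` is not a pattern — it's the concrete string captured by group 1, re-applied verbatim.
Matches: at [0:9] match 'fTqL/fTqL', group 1 = 'fTqL'; at [10:13] match 's/s', group 1 = 's'; at [14:21] match 'yoG/yoG', group 1 = 'yoG'; at [22:25] match 'h/h', group 1 = 'h'.
`findall` collects group 1 from each match (4 total).

['fTqL', 's', 'yoG', 'h']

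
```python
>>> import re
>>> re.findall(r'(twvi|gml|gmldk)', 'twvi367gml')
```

['twvi', 'gml']

One capturing group, so `findall` returns just the captured substring from each match — 2 in all.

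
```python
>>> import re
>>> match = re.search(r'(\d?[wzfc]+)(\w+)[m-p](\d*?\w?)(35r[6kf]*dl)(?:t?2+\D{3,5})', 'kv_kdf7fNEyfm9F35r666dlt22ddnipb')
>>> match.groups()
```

The match spans [5:31] → 'f7fNEyfm9F35r666dlt22ddnip'.
Captured: group 1 = 'f', group 2 = '7fNEyf', group 3 = '9F', group 4 = '35r666dl'.

('f', '7fNEyf', '9F', '35r666dl')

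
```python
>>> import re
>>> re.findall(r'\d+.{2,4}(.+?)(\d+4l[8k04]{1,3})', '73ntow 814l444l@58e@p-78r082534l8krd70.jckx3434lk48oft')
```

This matches one or more of a digit, then 2 to 4 of any character; then one or more of any character (lazy) (captured); then one or more of a digit, then the literal '4l', then 1 to 3 of one of [8k04] (captured).
The `?` after the quantifier makes it lazy — it takes as little as possible before letting the rest of the pattern try.
Scanning left to right: at [0:14] match '73ntow 814l444', groups = (' ', '814l444'); at [16:34] match '58e@p-78r082534l8k', groups = ('78r', '082534l8k'); at [36:51] match '70.jckx3434lk48', groups = ('x', '3434lk48').
2 groups means each result is a tuple of 2 captured strings — 3 here.

[(' ', '814l444'), ('78r', '082534l8k'), ('x', '3434lk48')]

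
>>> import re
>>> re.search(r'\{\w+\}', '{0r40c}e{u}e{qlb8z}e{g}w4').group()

'{0r40c}'

`re.search` scans for the first position where the pattern succeeds.
The match spans [0:7] → '{0r40c}'.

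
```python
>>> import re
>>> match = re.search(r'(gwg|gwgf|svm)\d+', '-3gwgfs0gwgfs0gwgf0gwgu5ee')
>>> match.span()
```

(14, 19)

`search` walks the string left to right and returns the first match it finds.
The match spans [14:19] → 'gwgf0'.
Captured: group 1 = 'gwgf'.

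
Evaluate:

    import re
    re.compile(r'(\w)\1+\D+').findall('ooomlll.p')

`\1` has to match the exact text group 1 already captured.
Matches: at [0:9] match 'ooomlll.p', group 1 = 'o'.
With a single group, `findall` returns only what that group captured — 1 item.

['o']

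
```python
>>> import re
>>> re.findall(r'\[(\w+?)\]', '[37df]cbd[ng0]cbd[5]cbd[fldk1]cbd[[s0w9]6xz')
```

Because there's exactly one group, `findall` drops the full match and keeps group 1 from each hit.

['37df', 'ng0', '5', 'fldk1', 's0w9']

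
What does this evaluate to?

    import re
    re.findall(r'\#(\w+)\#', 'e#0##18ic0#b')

With a single group, `findall` returns only what that group captured — 2 items.

['0', '18ic0']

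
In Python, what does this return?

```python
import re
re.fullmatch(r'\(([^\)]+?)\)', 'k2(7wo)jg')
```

None

`fullmatch` succeeds only if the pattern covers the string from start to end.
Here there's no way to consume every character, so the call returns None.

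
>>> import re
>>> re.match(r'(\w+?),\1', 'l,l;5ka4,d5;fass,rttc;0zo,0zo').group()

`match` is anchored at position 0; if the pattern doesn't fit there, it returns None.
The match spans [0:3] → 'l,l'.

'l,l'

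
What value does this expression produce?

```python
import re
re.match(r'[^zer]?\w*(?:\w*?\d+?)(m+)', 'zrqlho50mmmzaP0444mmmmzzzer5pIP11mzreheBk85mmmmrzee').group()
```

'zrqlho50mmmzaP0444mmmmzzzer5pIP11mzreheBk85mmmm'

`re.match` only tries the pattern at the start of the string.
The match spans [0:47] → 'zrqlho50mmmzaP0444mmmmzzzer5pIP11mzreheBk85mmmm'.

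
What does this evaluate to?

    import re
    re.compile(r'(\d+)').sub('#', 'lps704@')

'lps#@'

The pattern matches one or more of a digit (captured).
Matches: at [3:6] → '704'.
Every occurrence is swapped for '#'.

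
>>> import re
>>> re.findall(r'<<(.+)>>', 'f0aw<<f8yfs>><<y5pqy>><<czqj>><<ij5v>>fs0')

['f8yfs>><<y5pqy>><<czqj>><<ij5v']

Walking the string: at [4:38] match '<<f8yfs>><<y5pqy>><<czqj>><<ij5v>>', group 1 = 'f8yfs>><<y5pqy>><<czqj>><<ij5v'.
Because there's exactly one group, `findall` drops the full match and keeps group 1 from the one hit.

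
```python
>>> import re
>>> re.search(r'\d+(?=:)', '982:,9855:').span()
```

(0, 3)

The `(?=…)`/`(?<=…)` assertion just peeks at neighbouring text; it doesn't advance the match position.
Unlike `match`, `search` isn't anchored — it looks for the pattern anywhere in the string.
The match spans [0:3] → '982'.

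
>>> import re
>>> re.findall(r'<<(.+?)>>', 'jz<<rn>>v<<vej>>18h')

Scanning left to right: at [2:8] match '<<rn>>', group 1 = 'rn'; at [9:16] match '<<vej>>', group 1 = 'vej'.
`findall` collects group 1 from each match (2 total).

['rn', 'vej']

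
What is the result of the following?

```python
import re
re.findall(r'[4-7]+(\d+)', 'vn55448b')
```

['8']

Pattern: one or more of a character in [4-7]; then one or more of a digit (captured).
Because there's exactly one group, `findall` drops the full match and keeps group 1 from the one hit.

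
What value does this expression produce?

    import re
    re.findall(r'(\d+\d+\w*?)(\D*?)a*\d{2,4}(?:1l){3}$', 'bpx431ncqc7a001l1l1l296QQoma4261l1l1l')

[('431ncqc7a001l1l1l296', 'QQom')]

The pattern matches one or more of a digit, then one or more of a digit, then zero or more of a word character (lazy) (captured); then zero or more of a non-digit (lazy) (captured); then zero or more of a literal 'a'; then 2 to 4 of a digit, then the literal '1l' repeated 3 times; then anchored at the end.
A non-greedy quantifier consumes as few characters as it can — just enough that the remainder of the pattern still matches from where it stops; whatever follows it matches normally.
Walking the string: at [3:37] match '431ncqc7a001l1l1l296QQoma4261l1l1l', groups = ('431ncqc7a001l1l1l296', 'QQom').
2 groups means the one result is a tuple of 2 captured strings — 1 here.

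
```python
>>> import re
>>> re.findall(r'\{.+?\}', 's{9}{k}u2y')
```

['{9}', '{k}']

Lazy quantifiers expand one character at a time until the remainder of the pattern can match.
Since nothing is captured, `findall` lists the 2 matched substrings directly.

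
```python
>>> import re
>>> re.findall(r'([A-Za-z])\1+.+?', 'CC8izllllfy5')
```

['C', 'l']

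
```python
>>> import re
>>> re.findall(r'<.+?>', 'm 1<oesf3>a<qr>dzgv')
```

A non-greedy quantifier consumes as few characters as it can — just enough that the remainder of the pattern still matches from where it stops; whatever follows it matches normally.
Scanning left to right: at [3:10] → '<oesf3>'; at [11:15] → '<qr>'.
Since nothing is captured, `findall` lists the 2 matched substrings directly.

['<oesf3>', '<qr>']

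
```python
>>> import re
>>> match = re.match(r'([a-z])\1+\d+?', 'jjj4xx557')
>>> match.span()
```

`re.match` won't scan ahead — the pattern has to work from the very first character.
The match spans [0:4] → 'jjj4'.

(0, 4)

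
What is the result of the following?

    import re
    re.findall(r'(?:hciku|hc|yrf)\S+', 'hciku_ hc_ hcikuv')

`findall` yields the raw match text (3 of them) because the pattern has no groups.

['hciku_', 'hc_', 'hcikuv']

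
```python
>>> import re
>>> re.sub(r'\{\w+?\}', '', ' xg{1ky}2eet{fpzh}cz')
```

' xg2eetcz'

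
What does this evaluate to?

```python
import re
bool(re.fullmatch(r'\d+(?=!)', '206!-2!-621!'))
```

False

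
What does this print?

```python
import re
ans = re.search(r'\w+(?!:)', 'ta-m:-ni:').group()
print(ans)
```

ta

The negative lookahead/lookbehind blocks any match where the forbidden context is present.
The match spans [0:2] → 'ta'.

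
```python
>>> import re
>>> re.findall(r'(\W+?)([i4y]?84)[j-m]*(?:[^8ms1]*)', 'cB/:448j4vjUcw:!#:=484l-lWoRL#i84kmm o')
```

The pattern matches one or more of a non-word character (lazy) (captured); then optionally one of [i4y], then the literal '84' (captured); then zero or more of a character in [j-m]; then zero or more of any character except [8ms1] (non-capturing group).
Matches: at [14:31] match ':!#:=484l-lWoRL#i', groups = (':!#:=', '484').
2 groups means the one result is a tuple of 2 captured strings — 1 here.

[(':!#:=', '484')]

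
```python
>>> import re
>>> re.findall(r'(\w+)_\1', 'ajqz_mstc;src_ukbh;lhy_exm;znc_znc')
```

['znc']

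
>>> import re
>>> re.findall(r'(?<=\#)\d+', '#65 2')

Lookahead/lookbehind check context without consuming it, so the matched span excludes the asserted characters.
With no groups in the pattern, `findall` gives back each whole match — 1 here.

['65']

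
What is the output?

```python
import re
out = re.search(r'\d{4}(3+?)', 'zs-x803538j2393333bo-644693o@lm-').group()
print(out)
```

Pattern: exactly 4 of a digit; then one or more of a literal '3' (lazy) (captured).
`search` walks the string left to right and returns the first match it finds.
The match spans [4:9] → '80353'.
Captured: group 1 = '3'.

80353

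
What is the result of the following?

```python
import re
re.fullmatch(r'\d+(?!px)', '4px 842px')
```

`re.fullmatch` requires the pattern to consume the entire string.
Here the string isn't matched end-to-end, so the call returns None.

None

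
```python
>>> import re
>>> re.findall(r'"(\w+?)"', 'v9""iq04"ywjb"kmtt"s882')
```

['iq04', 'kmtt']

`findall` collects group 1 from each match (2 total).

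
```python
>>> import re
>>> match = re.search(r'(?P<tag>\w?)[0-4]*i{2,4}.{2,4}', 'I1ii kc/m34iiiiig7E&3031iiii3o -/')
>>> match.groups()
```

('I',)

The match spans [0:8] → 'I1ii kc/'.
Captured: group 1 = 'I'.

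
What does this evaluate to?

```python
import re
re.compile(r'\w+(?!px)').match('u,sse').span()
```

The negative lookaround is zero-width — it rules out positions where the adjacent text would match, without consuming anything.
`match` is anchored at position 0; if the pattern doesn't fit there, it returns None.
The match spans [0:1] → 'u'.

(0, 1)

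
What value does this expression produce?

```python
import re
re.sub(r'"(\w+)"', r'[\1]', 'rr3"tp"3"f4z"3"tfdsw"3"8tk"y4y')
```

Each match is replaced using the text its own group 1 captured.

'rr3[tp]3[f4z]3[tfdsw]3[8tk]y4y'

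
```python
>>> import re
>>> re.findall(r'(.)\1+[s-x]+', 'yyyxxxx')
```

['y']

`\1` is not a pattern — it's the concrete string captured by group 1, re-applied verbatim.
Walking the string: at [0:7] match 'yyyxxxx', group 1 = 'y'.
`findall` collects group 1 from the one match (1 total).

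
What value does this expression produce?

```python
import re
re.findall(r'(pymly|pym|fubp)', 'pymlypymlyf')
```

['pymly', 'pymly']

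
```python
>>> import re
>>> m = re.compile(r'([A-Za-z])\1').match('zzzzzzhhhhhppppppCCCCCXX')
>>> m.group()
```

A backreference is literal: `\1` must see the identical characters the first group matched.
`re.match` only tries the pattern at the start of the string.
The match spans [0:2] → 'zz'.
Captured: group 1 = 'z'.

'zz'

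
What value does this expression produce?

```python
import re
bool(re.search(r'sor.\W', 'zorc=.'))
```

False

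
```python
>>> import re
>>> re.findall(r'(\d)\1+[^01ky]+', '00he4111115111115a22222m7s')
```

After group 1 captures some text, `\1` only succeeds where that same text appears again.
Because there's exactly one group, `findall` drops the full match and keeps group 1 from each hit.

['0', '1', '1']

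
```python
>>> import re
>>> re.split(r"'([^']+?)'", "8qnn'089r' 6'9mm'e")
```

['8qnn', '089r', ' 6', '9mm', 'e']

Matches to split on: at [4:10] → "'089r'"; at [12:17] → "'9mm'".
With a capturing group present, the delimiter's captured portion is kept in the result list.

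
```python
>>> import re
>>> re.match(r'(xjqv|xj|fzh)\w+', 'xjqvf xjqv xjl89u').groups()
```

The match spans [0:5] → 'xjqvf'.
Captured: group 1 = 'xjqv'.

('xjqv',)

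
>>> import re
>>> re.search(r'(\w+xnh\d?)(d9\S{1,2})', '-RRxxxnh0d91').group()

This matches one or more of a word character, then the literal 'xnh', then optionally a digit (captured); then the literal 'd9', then 1 to 2 of a non-whitespace character (captured).
The match spans [1:12] → 'RRxxxnh0d91'.

'RRxxxnh0d91'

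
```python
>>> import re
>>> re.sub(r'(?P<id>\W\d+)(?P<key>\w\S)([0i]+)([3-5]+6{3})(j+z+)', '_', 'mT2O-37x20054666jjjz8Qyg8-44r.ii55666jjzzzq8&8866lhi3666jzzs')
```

The pattern matches a non-word character, then one or more of a digit (captured as 'id'); then a word character, then a non-whitespace character (captured as 'key'); then one or more of one of [0i] (captured); then one or more of a character in [3-5], then exactly 3 of a literal '6' (captured); then one or more of a literal 'j', then one or more of the literal 'z' (captured).
`sub` substitutes '_' at each match site.

'mT2O_8Qyg8_q8_s'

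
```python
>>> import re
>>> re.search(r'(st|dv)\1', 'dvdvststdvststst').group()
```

'dvdv'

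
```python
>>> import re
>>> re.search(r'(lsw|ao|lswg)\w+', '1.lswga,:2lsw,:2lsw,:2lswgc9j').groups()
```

('lsw',)

The regex engine tests alternatives in the order written; an earlier branch that matches wins even if a later one would match more.
`re.search` tries every starting position until one works.
The match spans [2:7] → 'lswga'.
Captured: group 1 = 'lsw'.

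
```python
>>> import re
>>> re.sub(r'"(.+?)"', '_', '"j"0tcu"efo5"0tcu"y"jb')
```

`sub` substitutes '_' at each match site.

'_0tcu_0tcu_jb'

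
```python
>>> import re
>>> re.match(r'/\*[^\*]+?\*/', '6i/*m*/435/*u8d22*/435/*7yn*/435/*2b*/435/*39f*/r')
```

`re.match` won't scan ahead — the pattern has to work from the very first character.
Here the pattern fails at index 0, so the call returns None.

None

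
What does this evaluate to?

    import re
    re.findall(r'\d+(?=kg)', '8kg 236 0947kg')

['8', '0947']

Lookahead/lookbehind check context without consuming it, so the matched span excludes the asserted characters.
Scanning left to right: at [0:1] → '8'; at [8:12] → '0947'.
`findall` yields the raw match text (2 of them) because the pattern has no groups.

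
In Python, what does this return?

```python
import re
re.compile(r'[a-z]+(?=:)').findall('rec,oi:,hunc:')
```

['oi', 'hunc']

The lookaround is zero-width — it requires the adjacent text to match without consuming it, so the asserted text isn't part of the match.
Walking the string: at [4:6] → 'oi'; at [8:12] → 'hunc'.
With no groups in the pattern, `findall` gives back each whole match — 2 here.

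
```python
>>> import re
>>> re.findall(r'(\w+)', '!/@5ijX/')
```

With a single group, `findall` returns only what that group captured — 1 item.

['5ijX']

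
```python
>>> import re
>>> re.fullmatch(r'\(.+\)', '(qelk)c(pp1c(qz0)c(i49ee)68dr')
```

None

`fullmatch` succeeds only if the pattern covers the string from start to end.
Here the string isn't matched end-to-end, so the call returns None.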